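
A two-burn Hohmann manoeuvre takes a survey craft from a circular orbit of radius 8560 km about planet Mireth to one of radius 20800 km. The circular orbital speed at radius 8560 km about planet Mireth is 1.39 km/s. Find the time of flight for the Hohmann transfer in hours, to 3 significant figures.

t = 12.1 hours

From the circular-orbit relation v² = μ/r at r = 8560 km: μ = v²r = (1.39)² × 8560 = 16538.8 km³/s².
The Hohmann ellipse has a_t = (r₁ + r₂)/2 = 14680 km.
Transfer time t = π√(a_t³/μ) = π√((14680)³ / 16538.8) = 43450 s.
Converting: 43450 s ÷ 3600 s/hour = 12.1 hours.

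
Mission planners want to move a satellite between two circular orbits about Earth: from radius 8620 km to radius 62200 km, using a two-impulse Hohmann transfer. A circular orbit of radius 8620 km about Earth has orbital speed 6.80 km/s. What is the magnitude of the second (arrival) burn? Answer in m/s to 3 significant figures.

Δv₂ = 1280 m/s

From the circular-orbit relation v² = μ/r at r = 8620 km: μ = v²r = (6.80)² × 8620 = 3.98589×10^5 km³/s².
The Hohmann ellipse has a_t = (r₁ + r₂)/2 = 35410 km.
On the circular orbit at r = 62200 km, v_c = √(μ/r) = 2.531 km/s.
Transfer-orbit speed at the same r (vis-viva, a = a_t): v_t = √[μ(2/r − 1/a_t)] = 1.249 km/s.
Δv₂ = |v_t − v_c| = |1.249 − 2.531| = 1.282 km/s.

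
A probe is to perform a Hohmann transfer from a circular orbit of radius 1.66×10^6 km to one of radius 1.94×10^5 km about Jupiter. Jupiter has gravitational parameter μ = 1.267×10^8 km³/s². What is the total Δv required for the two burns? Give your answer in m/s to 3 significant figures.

Semi-major axis of the transfer orbit: a_t = (1.660×10^6 + 1.940×10^5)/2 = 9.270×10^5 km.
At r₁ the circular-orbit speed is v₁ = √(μ/r₁) = 8.7364 km/s.
On the transfer ellipse at r₁, v² = μ(2/r − 1/a) gives v_a = √[μ(2/r₁ − 1/a_t)] = 3.9966 km/s.
First burn Δv₁ = |v_a − v₁| = 4.740 km/s.
At r₂, v₂ = √(μ/r₂) = 25.556 km/s.
Transfer-orbit speed at r₂: v_p = √[μ(2/r₂ − 1/a_t)] = 34.198 km/s.
Second burn Δv₂ = |v₂ − v_p| = 8.642 km/s.
Δv = Δv₁ + Δv₂ = 4.740 + 8.642 = 13.38 km/s.

Δv = 13400 m/s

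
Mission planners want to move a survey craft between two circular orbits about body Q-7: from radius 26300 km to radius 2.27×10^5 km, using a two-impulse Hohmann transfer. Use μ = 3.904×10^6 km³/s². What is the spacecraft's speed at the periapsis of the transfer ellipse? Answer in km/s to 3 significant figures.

v = 16.3 km/s

The Hohmann ellipse has a_t = (r₁ + r₂)/2 = 1.2665×10^5 km.
At periapsis, r = 26300 km.
Vis-viva: v = √[μ(2/r − 1/a_t)] = √[3.904×10^6 × (2/26300 − 1/1.2665×10^5)] = 16.31 km/s.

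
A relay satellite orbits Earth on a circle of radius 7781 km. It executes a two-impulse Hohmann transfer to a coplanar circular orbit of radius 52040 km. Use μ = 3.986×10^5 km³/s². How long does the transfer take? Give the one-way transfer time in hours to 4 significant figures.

t = 7.150 hours

Transfer-ellipse semi-major axis a_t = (r₁ + r₂)/2 = (7781 + 52040)/2 = 29910.5 km.
By Kepler's third law the transfer-orbit period is T = 2π√(a_t³/μ), so t = T/2 = 25740 s.
Converting: 25740 s ÷ 3600 s/hour = 7.150 hours.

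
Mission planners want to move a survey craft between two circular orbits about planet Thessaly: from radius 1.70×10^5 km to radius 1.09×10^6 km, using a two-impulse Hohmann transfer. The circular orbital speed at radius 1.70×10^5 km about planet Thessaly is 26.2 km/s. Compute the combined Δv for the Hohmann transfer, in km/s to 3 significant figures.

From the circular-orbit relation v² = μ/r at r = 1.70×10^5 km: μ = v²r = (26.2)² × 1.70×10^5 = 1.16695×10^8 km³/s².
The Hohmann ellipse has a_t = (r₁ + r₂)/2 = 6.300×10^5 km.
Circular speed at r₁: v₁ = √(μ/r₁) = √(1.16695×10^8/1.700×10^5) = 26.200 km/s.
Transfer-orbit speed at r₁ (vis-viva equation): v_p = √[μ(2/r₁ − 1/a_t)] = 34.462 km/s.
First burn Δv₁ = |v_p − v₁| = 8.262 km/s.
At r₂, v₂ = √(μ/r₂) = 10.347 km/s.
Transfer-orbit speed at r₂: v_a = √[μ(2/r₂ − 1/a_t)] = 5.3749 km/s.
Second burn Δv₂ = |v₂ − v_a| = 4.972 km/s.
Δv = Δv₁ + Δv₂ = 8.262 + 4.972 = 13.23 km/s.

Δv = 13.2 km/s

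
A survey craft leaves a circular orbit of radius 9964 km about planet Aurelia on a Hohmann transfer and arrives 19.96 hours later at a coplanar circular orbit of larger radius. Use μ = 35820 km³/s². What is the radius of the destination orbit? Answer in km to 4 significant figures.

Transfer time t = 19.96 hours = 71856 s, and t = π√(a_t³/μ).
So a_t = (μ t²/π²)^(1/3) = (35820 × (71856)² / π²)^(1/3) = 26561 km.
Since a_t = (r₁ + r₂)/2, r₂ = 2a_t − r₁ = 2×26561 − 9964 = 43158 km.

r₂ = 43160 km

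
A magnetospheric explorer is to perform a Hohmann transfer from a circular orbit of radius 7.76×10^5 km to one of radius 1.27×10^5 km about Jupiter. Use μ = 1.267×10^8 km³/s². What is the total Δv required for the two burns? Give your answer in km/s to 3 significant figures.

Semi-major axis of the transfer orbit: a_t = (7.760×10^5 + 1.270×10^5)/2 = 4.515×10^5 km.
Circular speed at r₁: v₁ = √(μ/r₁) = √(1.267×10^8/7.760×10^5) = 12.778 km/s.
Transfer-orbit speed at r₁ (vis-viva): v_a = √[μ(2/r₁ − 1/a_t)] = 6.7769 km/s.
First burn Δv₁ = |v_a − v₁| = 6.001 km/s.
Circular speed at r₂: v₂ = √(μ/r₂) = 31.585 km/s.
Transfer-orbit speed at r₂: v_p = √[μ(2/r₂ − 1/a_t)] = 41.408 km/s.
Second burn Δv₂ = |v₂ − v_p| = 9.823 km/s.
Total Δv = Δv₁ + Δv₂ = 15.82 km/s.

Δv = 15.8 km/s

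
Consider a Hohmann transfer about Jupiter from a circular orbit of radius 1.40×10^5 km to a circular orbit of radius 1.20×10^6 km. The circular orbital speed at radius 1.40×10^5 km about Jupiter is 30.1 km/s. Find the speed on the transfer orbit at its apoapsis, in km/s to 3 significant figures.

v = 4.70 km/s

From the circular-orbit relation v² = μ/r at r = 1.40×10^5 km: μ = v²r = (30.1)² × 1.40×10^5 = 1.26841×10^8 km³/s².
Semi-major axis of the transfer orbit: a_t = (1.400×10^5 + 1.200×10^6)/2 = 6.700×10^5 km.
At apoapsis, r = 1.200×10^6 km.
Applying v² = μ(2/r − 1/a_t): v = 4.700 km/s.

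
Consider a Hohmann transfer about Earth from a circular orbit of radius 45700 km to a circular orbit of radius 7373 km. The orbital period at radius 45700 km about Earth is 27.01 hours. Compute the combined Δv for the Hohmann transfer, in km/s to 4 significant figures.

Δv = 3.693 km/s

From Kepler's third law T² = 4π²r³/μ at r = 45700 km, T = 27.01 hours = 27.01 × 3600 s = 97236 s: μ = 4π²r³/T² = 3.98524×10^5 km³/s².
Semi-major axis of the transfer orbit: a_t = (45700 + 7373)/2 = 26536.5 km.
At r₁ the circular-orbit speed is v₁ = √(μ/r₁) = 2.95304 km/s.
On the transfer ellipse at r₁, vis-viva equation gives v_a = √[μ(2/r₁ − 1/a_t)] = 1.55657 km/s.
First burn Δv₁ = |v_a − v₁| = 1.3965 km/s.
At r₂, v₂ = √(μ/r₂) = 7.3520 km/s.
Transfer-orbit speed at r₂: v_p = √[μ(2/r₂ − 1/a_t)] = 9.6481 km/s.
Second burn Δv₂ = |v₂ − v_p| = 2.2961 km/s.
Total Δv = Δv₁ + Δv₂ = 3.693 km/s.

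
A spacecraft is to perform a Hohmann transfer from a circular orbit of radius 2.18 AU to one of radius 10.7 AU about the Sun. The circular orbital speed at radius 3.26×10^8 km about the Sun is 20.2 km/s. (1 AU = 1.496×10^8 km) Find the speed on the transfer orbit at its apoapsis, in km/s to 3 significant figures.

From the circular-orbit relation v² = μ/r at r = 3.26×10^8 km: μ = v²r = (20.2)² × 3.26×10^8 = 1.33021×10^11 km³/s².
In km: r₁ = 2.18 × 1.496×10^8 = 3.26128×10^8 km; r₂ = 10.7 × 1.496×10^8 = 1.60072×10^9 km.
The Hohmann ellipse has a_t = (r₁ + r₂)/2 = 9.63424×10^8 km.
The apoapsis of the transfer ellipse is at r = 1.60072×10^9 km.
Vis-viva: v = √[μ(2/r − 1/a_t)] = √[1.33021×10^11 × (2/1.60072×10^9 − 1/9.63424×10^8)] = 5.304 km/s.

v = 5.30 km/s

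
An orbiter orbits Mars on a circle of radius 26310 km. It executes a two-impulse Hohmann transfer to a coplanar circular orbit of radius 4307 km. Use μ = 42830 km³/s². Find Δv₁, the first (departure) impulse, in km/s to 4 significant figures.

Δv₁ = 0.5991 km/s

The Hohmann ellipse has a_t = (r₁ + r₂)/2 = 15308.5 km.
Circular speed at r = 26310 km: v_c = √(μ/r) = 1.2759 km/s.
Transfer-orbit speed at the same r (vis-viva, a = a_t): v_t = √[μ(2/r − 1/a_t)] = 0.67676 km/s.
Δv₁ = |v_t − v_c| = |0.67676 − 1.2759| = 0.5991 km/s.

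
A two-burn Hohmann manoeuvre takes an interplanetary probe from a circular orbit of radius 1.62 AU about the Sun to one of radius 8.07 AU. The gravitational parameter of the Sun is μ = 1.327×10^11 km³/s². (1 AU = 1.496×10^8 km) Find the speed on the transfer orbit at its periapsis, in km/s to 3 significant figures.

v = 30.2 km/s

In km: r₁ = 1.62 × 1.496×10^8 = 2.42352×10^8 km; r₂ = 8.07 × 1.496×10^8 = 1.207272×10^9 km.
The Hohmann ellipse has a_t = (r₁ + r₂)/2 = 7.24812×10^8 km.
At periapsis, r = 2.42352×10^8 km.
From the vis-viva equation, v = √[μ(2/r − 1/a_t)] = 30.20 km/s.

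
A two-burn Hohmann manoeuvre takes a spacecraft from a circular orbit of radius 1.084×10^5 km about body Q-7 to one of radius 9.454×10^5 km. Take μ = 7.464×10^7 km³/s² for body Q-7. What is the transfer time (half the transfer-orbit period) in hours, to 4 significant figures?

t = 38.63 hours

Transfer-ellipse semi-major axis a_t = (r₁ + r₂)/2 = (1.084×10^5 + 9.454×10^5)/2 = 5.269×10^5 km.
Transfer time t = π√(a_t³/μ) = π√((5.269×10^5)³ / 7.464×10^7) = 1.3908×10^5 s.
Converting: 1.3908×10^5 s ÷ 3600 s/hour = 38.63 hours.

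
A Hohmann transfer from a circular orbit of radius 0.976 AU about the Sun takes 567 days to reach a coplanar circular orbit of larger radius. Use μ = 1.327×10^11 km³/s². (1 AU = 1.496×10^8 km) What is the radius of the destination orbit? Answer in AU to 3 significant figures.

In km: r₁ = 0.976 × 1.496×10^8 = 1.460096×10^8 km.
Transfer time t = 567 days = 4.89888×10^7 s, and t = π√(a_t³/μ).
So a_t = (μ t²/π²)^(1/3) = (1.327×10^11 × (4.89888×10^7)² / π²)^(1/3) = 3.1836×10^8 km.
Since a_t = (r₁ + r₂)/2, r₂ = 2a_t − r₁ = 2×3.1836×10^8 − 1.460096×10^8 = 4.907104×10^8 km.
In AU: r₂ = 4.907104×10^8 / 1.496×10^8 = 3.28 AU.

r₂ = 3.28 AU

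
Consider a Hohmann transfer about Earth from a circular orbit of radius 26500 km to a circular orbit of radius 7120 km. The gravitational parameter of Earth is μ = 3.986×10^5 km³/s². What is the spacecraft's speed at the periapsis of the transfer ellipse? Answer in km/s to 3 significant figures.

Transfer-ellipse semi-major axis a_t = (r₁ + r₂)/2 = (26500 + 7120)/2 = 16810 km.
At periapsis, r = 7120 km.
Vis-viva: v = √[μ(2/r − 1/a_t)] = √[3.986×10^5 × (2/7120 − 1/16810)] = 9.394 km/s.

v = 9.39 km/s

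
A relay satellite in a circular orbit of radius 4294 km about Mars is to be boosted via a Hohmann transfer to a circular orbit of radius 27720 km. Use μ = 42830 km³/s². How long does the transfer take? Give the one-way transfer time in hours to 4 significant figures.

t = 8.540 hours

Transfer-ellipse semi-major axis a_t = (r₁ + r₂)/2 = (4294 + 27720)/2 = 16007 km.
Transfer time t = π√(a_t³/μ) = π√((16007)³ / 42830) = 30743 s.
Converting: 30743 s ÷ 3600 s/hour = 8.540 hours.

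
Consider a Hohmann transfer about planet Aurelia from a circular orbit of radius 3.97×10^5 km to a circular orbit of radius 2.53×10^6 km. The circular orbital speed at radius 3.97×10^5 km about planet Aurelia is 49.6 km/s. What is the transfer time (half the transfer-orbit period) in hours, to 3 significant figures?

t = 49.4 hours

From the circular-orbit relation v² = μ/r at r = 3.97×10^5 km: μ = v²r = (49.6)² × 3.97×10^5 = 9.76684×10^8 km³/s².
The Hohmann ellipse has a_t = (r₁ + r₂)/2 = 1.4635×10^6 km.
By Kepler's third law the transfer-orbit period is T = 2π√(a_t³/μ), so t = T/2 = 1.780×10^5 s.
Converting: 1.780×10^5 s ÷ 3600 s/hour = 49.4 hours.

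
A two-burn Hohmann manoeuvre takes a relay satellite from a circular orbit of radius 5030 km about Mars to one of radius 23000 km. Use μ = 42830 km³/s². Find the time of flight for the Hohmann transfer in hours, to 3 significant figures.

t = 7.00 hours

Transfer-ellipse semi-major axis a_t = (r₁ + r₂)/2 = (5030 + 23000)/2 = 14015 km.
Transfer time t = π√(a_t³/μ) = π√((14015)³ / 42830) = 25190 s.
Converting: 25190 s ÷ 3600 s/hour = 7.00 hours.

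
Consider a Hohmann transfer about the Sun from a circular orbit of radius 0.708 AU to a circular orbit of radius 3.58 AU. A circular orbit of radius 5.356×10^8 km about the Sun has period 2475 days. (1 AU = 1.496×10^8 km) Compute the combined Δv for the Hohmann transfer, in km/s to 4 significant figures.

From Kepler's third law T² = 4π²r³/μ at r = 5.356×10^8 km, T = 2475 days = 2475 × 86400 s = 2.1384×10^8 s: μ = 4π²r³/T² = 1.32649×10^11 km³/s².
In km: r₁ = 0.708 × 1.496×10^8 = 1.059168×10^8 km; r₂ = 3.58 × 1.496×10^8 = 5.35568×10^8 km.
The Hohmann ellipse has a_t = (r₁ + r₂)/2 = 3.207424×10^8 km.
Circular speed at r₁: v₁ = √(μ/r₁) = √(1.32649×10^11/1.059168×10^8) = 35.39 km/s.
On the transfer ellipse at r₁, vis-viva equation gives v_p = √[μ(2/r₁ − 1/a_t)] = 45.73 km/s.
First burn Δv₁ = |v_p − v₁| = 10.34 km/s.
At r₂, v₂ = √(μ/r₂) = 15.738 km/s.
Transfer-orbit speed at r₂: v_a = √[μ(2/r₂ − 1/a_t)] = 9.0438 km/s.
Second burn Δv₂ = |v₂ − v_a| = 6.694 km/s.
Total Δv = Δv₁ + Δv₂ = 17.03 km/s.

Δv = 17.03 km/s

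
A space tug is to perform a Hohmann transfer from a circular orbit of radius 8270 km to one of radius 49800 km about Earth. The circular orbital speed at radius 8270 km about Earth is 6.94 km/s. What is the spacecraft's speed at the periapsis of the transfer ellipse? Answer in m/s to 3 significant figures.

From the circular-orbit relation v² = μ/r at r = 8270 km: μ = v²r = (6.94)² × 8270 = 3.98313×10^5 km³/s².
The Hohmann ellipse has a_t = (r₁ + r₂)/2 = 29035 km.
At periapsis, r = 8270 km.
From the vis-viva equation, v = √[μ(2/r − 1/a_t)] = 9.089 km/s.

v = 9090 m/s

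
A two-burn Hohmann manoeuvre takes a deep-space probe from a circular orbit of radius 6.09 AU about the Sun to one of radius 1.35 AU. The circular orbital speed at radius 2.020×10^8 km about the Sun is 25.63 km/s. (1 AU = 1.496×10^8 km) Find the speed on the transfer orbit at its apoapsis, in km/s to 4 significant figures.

v = 7.270 km/s

From the circular-orbit relation v² = μ/r at r = 2.020×10^8 km: μ = v²r = (25.63)² × 2.020×10^8 = 1.32693×10^11 km³/s².
In km: r₁ = 6.09 × 1.496×10^8 = 9.11064×10^8 km; r₂ = 1.35 × 1.496×10^8 = 2.0196×10^8 km.
Transfer-ellipse semi-major axis a_t = (r₁ + r₂)/2 = (9.11064×10^8 + 2.0196×10^8)/2 = 5.56512×10^8 km.
At apoapsis, r = 9.11064×10^8 km.
Applying v² = μ(2/r − 1/a_t): v = 7.270 km/s.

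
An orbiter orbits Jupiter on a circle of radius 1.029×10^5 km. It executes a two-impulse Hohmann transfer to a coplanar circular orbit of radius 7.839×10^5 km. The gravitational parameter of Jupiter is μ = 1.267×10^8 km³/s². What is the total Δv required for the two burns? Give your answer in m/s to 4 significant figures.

Δv = 18160 m/s

Transfer-ellipse semi-major axis a_t = (r₁ + r₂)/2 = (1.029×10^5 + 7.839×10^5)/2 = 4.434×10^5 km.
At r₁ the circular-orbit speed is v₁ = √(μ/r₁) = 35.09 km/s.
Transfer-orbit speed at r₁ (vis-viva): v_p = √[μ(2/r₁ − 1/a_t)] = 46.66 km/s.
First burn Δv₁ = |v_p − v₁| = 11.57 km/s.
At r₂, v₂ = √(μ/r₂) = 12.7133 km/s.
Transfer-orbit speed at r₂: v_a = √[μ(2/r₂ − 1/a_t)] = 6.12446 km/s.
Second burn Δv₂ = |v₂ − v_a| = 6.589 km/s.
Δv = Δv₁ + Δv₂ = 11.57 + 6.589 = 18.16 km/s.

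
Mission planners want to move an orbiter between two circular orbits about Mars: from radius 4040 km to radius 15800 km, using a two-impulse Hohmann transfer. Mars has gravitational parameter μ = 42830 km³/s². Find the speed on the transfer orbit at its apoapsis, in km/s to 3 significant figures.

The Hohmann ellipse has a_t = (r₁ + r₂)/2 = 9920 km.
The apoapsis of the transfer ellipse is at r = 15800 km.
Vis-viva: v = √[μ(2/r − 1/a_t)] = √[42830 × (2/15800 − 1/9920)] = 1.051 km/s.

v = 1.05 km/s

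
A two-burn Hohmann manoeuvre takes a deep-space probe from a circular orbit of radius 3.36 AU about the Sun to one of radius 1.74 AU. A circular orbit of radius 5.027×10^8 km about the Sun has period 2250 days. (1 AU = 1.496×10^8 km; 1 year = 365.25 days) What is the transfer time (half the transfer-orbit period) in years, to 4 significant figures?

From Kepler's third law T² = 4π²r³/μ at r = 5.027×10^8 km, T = 2250 days = 2250 × 86400 s = 1.944×10^8 s: μ = 4π²r³/T² = 1.32707×10^11 km³/s².
In km: r₁ = 3.36 × 1.496×10^8 = 5.02656×10^8 km; r₂ = 1.74 × 1.496×10^8 = 2.60304×10^8 km.
Semi-major axis of the transfer orbit: a_t = (5.02656×10^8 + 2.60304×10^8)/2 = 3.8148×10^8 km.
Transfer time t = π√(a_t³/μ) = π√((3.8148×10^8)³ / 1.32707×10^11) = 6.426×10^7 s.
Converting: 6.426×10^7 s ÷ 3.15576×10^7 s/year (365.25 × 86400) = 2.036 years.

t = 2.036 years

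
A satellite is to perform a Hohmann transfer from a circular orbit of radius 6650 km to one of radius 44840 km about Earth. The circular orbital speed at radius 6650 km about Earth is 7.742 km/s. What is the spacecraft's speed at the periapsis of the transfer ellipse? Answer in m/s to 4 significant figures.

v = 10220 m/s

From the circular-orbit relation v² = μ/r at r = 6650 km: μ = v²r = (7.742)² × 6650 = 3.98591×10^5 km³/s².
Semi-major axis of the transfer orbit: a_t = (6650 + 44840)/2 = 25745 km.
At periapsis, r = 6650 km.
From the vis-viva equation, v = √[μ(2/r − 1/a_t)] = 10.22 km/s.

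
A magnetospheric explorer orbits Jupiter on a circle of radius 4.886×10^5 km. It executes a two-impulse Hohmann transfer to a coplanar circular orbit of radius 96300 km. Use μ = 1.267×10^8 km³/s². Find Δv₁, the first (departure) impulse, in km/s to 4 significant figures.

Δv₁ = 6.863 km/s

Semi-major axis of the transfer orbit: a_t = (4.886×10^5 + 96300)/2 = 2.9245×10^5 km.
Circular speed at r = 4.886×10^5 km: v_c = √(μ/r) = 16.1032 km/s.
Vis-viva on the transfer ellipse at r = 4.886×10^5 km gives v_t = √[μ(2/r − 1/a_t)] = 9.24057 km/s.
Δv₁ = |v_t − v_c| = |9.24057 − 16.1032| = 6.863 km/s.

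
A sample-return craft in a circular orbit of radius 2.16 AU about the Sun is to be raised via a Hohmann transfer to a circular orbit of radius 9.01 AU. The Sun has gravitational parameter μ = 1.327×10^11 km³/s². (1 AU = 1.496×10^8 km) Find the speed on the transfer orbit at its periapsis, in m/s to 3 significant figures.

v = 25700 m/s

In km: r₁ = 2.16 × 1.496×10^8 = 3.23136×10^8 km; r₂ = 9.01 × 1.496×10^8 = 1.347896×10^9 km.
Transfer-ellipse semi-major axis a_t = (r₁ + r₂)/2 = (3.23136×10^8 + 1.347896×10^9)/2 = 8.35516×10^8 km.
At periapsis, r = 3.23136×10^8 km.
Applying v² = μ(2/r − 1/a_t): v = 25.74 km/s.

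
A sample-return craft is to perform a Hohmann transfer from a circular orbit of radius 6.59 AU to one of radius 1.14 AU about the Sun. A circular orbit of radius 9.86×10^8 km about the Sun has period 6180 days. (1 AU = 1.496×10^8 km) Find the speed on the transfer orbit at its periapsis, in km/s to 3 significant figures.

v = 36.4 km/s

From Kepler's third law T² = 4π²r³/μ at r = 9.86×10^8 km, T = 6180 days = 6180 × 86400 s = 5.33952×10^8 s: μ = 4π²r³/T² = 1.32735×10^11 km³/s².
In km: r₁ = 6.59 × 1.496×10^8 = 9.85864×10^8 km; r₂ = 1.14 × 1.496×10^8 = 1.70544×10^8 km.
Semi-major axis of the transfer orbit: a_t = (9.85864×10^8 + 1.70544×10^8)/2 = 5.78204×10^8 km.
At periapsis, r = 1.70544×10^8 km.
Vis-viva: v = √[μ(2/r − 1/a_t)] = √[1.32735×10^11 × (2/1.70544×10^8 − 1/5.78204×10^8)] = 36.43 km/s.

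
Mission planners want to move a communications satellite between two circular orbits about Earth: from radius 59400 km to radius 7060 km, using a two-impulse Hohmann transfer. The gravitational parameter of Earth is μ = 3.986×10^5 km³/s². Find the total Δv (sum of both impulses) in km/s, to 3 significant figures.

Δv = 3.93 km/s

Semi-major axis of the transfer orbit: a_t = (59400 + 7060)/2 = 33230 km.
At r₁ the circular-orbit speed is v₁ = √(μ/r₁) = 2.59045 km/s.
Transfer-orbit speed at r₁ (v² = μ(2/r − 1/a)): v_a = √[μ(2/r₁ − 1/a_t)] = 1.19402 km/s.
First burn Δv₁ = |v_a − v₁| = 1.39643 km/s.
At r₂, v₂ = √(μ/r₂) = 7.5139153 km/s.
Transfer-orbit speed at r₂: v_p = √[μ(2/r₂ − 1/a_t)] = 10.046027 km/s.
Second burn Δv₂ = |v₂ − v_p| = 2.53211 km/s.
Δv = Δv₁ + Δv₂ = 1.39643 + 2.53211 = 3.929 km/s.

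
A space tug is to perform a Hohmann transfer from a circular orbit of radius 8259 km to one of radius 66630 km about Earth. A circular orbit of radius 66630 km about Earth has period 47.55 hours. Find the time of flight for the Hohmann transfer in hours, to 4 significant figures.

From Kepler's third law T² = 4π²r³/μ at r = 66630 km, T = 47.55 hours = 47.55 × 3600 s = 1.7118×10^5 s: μ = 4π²r³/T² = 3.98532×10^5 km³/s².
The Hohmann ellipse has a_t = (r₁ + r₂)/2 = 37444.5 km.
Half the transfer-orbit period gives t = π√(a_t³/μ) = 36060 s.
Converting: 36060 s ÷ 3600 s/hour = 10.02 hours.

t = 10.02 hours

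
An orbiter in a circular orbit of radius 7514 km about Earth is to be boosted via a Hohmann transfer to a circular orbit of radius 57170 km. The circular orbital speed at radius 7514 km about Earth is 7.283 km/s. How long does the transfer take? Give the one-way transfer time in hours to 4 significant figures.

From the circular-orbit relation v² = μ/r at r = 7514 km: μ = v²r = (7.283)² × 7514 = 3.98558×10^5 km³/s².
The Hohmann ellipse has a_t = (r₁ + r₂)/2 = 32342 km.
Transfer time t = π√(a_t³/μ) = π√((32342)³ / 3.98558×10^5) = 28944 s.
Converting: 28944 s ÷ 3600 s/hour = 8.040 hours.

t = 8.040 hours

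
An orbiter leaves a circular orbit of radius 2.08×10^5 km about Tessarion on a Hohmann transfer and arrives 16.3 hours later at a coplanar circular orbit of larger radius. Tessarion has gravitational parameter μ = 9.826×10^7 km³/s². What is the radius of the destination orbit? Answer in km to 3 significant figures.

Transfer time t = 16.3 hours = 58680 s, and t = π√(a_t³/μ).
So a_t = (μ t²/π²)^(1/3) = (9.826×10^7 × (58680)² / π²)^(1/3) = 3.2485×10^5 km.
Since a_t = (r₁ + r₂)/2, r₂ = 2a_t − r₁ = 2×3.2485×10^5 − 2.080×10^5 = 4.417×10^5 km.

r₂ = 4.42×10^5 km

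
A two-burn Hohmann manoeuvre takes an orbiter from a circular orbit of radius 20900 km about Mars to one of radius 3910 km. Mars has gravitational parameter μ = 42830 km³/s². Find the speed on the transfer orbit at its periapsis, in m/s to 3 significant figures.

Semi-major axis of the transfer orbit: a_t = (20900 + 3910)/2 = 12405 km.
The periapsis of the transfer ellipse is at r = 3910 km.
Applying v² = μ(2/r − 1/a_t): v = 4.296 km/s.

v = 4300 m/s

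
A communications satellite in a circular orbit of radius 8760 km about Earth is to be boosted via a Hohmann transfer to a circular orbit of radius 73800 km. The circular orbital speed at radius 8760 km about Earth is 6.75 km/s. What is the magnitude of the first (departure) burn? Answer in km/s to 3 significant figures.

Δv₁ = 2.28 km/s

From the circular-orbit relation v² = μ/r at r = 8760 km: μ = v²r = (6.75)² × 8760 = 3.99128×10^5 km³/s².
Transfer-ellipse semi-major axis a_t = (r₁ + r₂)/2 = (8760 + 73800)/2 = 41280 km.
On the circular orbit at r = 8760 km, v_c = √(μ/r) = 6.750 km/s.
Transfer-orbit speed at the same r (vis-viva, a = a_t): v_t = √[μ(2/r − 1/a_t)] = 9.025 km/s.
Δv₁ = |v_t − v_c| = |9.025 − 6.750| = 2.275 km/s.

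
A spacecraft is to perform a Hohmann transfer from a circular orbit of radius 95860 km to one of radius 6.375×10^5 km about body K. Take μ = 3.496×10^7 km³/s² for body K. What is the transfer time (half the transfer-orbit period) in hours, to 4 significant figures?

t = 32.77 hours

The Hohmann ellipse has a_t = (r₁ + r₂)/2 = 3.6668×10^5 km.
By Kepler's third law the transfer-orbit period is T = 2π√(a_t³/μ), so t = T/2 = 1.1798×10^5 s.
Converting: 1.1798×10^5 s ÷ 3600 s/hour = 32.77 hours.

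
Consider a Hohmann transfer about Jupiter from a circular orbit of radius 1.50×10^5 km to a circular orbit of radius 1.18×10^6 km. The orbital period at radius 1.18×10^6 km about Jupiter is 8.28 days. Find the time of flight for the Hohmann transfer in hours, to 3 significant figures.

t = 42.0 hours

From Kepler's third law T² = 4π²r³/μ at r = 1.18×10^6 km, T = 8.28 days = 8.28 × 86400 s = 7.15392×10^5 s: μ = 4π²r³/T² = 1.26741×10^8 km³/s².
The Hohmann ellipse has a_t = (r₁ + r₂)/2 = 6.650×10^5 km.
Half the transfer-orbit period gives t = π√(a_t³/μ) = 1.513×10^5 s.
Converting: 1.513×10^5 s ÷ 3600 s/hour = 42.0 hours.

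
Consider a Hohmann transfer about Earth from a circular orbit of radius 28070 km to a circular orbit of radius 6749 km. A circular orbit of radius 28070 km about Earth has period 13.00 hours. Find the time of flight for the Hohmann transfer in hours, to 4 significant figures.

From Kepler's third law T² = 4π²r³/μ at r = 28070 km, T = 13.00 hours = 13.00 × 3600 s = 46800 s: μ = 4π²r³/T² = 3.98653×10^5 km³/s².
Transfer-ellipse semi-major axis a_t = (r₁ + r₂)/2 = (28070 + 6749)/2 = 17409.5 km.
Half the transfer-orbit period gives t = π√(a_t³/μ) = 11430 s.
Converting: 11430 s ÷ 3600 s/hour = 3.175 hours.

t = 3.175 hours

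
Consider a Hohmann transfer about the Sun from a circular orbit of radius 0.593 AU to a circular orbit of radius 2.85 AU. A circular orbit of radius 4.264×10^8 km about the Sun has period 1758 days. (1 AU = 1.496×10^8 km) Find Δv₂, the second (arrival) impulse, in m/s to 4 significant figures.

From Kepler's third law T² = 4π²r³/μ at r = 4.264×10^8 km, T = 1758 days = 1758 × 86400 s = 1.518912×10^8 s: μ = 4π²r³/T² = 1.32662×10^11 km³/s².
In km: r₁ = 0.593 × 1.496×10^8 = 8.87128×10^7 km; r₂ = 2.85 × 1.496×10^8 = 4.2636×10^8 km.
The Hohmann ellipse has a_t = (r₁ + r₂)/2 = 2.575364×10^8 km.
On the circular orbit at r = 4.2636×10^8 km, v_c = √(μ/r) = 17.6394 km/s.
Transfer-orbit speed at the same r (vis-viva, a = a_t): v_t = √[μ(2/r − 1/a_t)] = 10.3528 km/s.
Δv₂ = |v_t − v_c| = |10.3528 − 17.6394| = 7.287 km/s.

Δv₂ = 7287 m/s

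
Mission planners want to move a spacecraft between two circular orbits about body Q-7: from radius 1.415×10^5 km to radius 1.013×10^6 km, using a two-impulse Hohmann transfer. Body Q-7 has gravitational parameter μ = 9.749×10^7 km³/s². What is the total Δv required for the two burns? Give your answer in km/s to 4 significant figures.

Transfer-ellipse semi-major axis a_t = (r₁ + r₂)/2 = (1.415×10^5 + 1.013×10^6)/2 = 5.7725×10^5 km.
Circular speed at r₁: v₁ = √(μ/r₁) = √(9.749×10^7/1.415×10^5) = 26.2483 km/s.
Transfer-orbit speed at r₁ (v² = μ(2/r − 1/a)): v_p = √[μ(2/r₁ − 1/a_t)] = 34.7716 km/s.
First burn Δv₁ = |v_p − v₁| = 8.523 km/s.
At r₂, v₂ = √(μ/r₂) = 9.810 km/s.
Transfer-orbit speed at r₂: v_a = √[μ(2/r₂ − 1/a_t)] = 4.857 km/s.
Second burn Δv₂ = |v₂ − v_a| = 4.953 km/s.
Total Δv = Δv₁ + Δv₂ = 13.48 km/s.

Δv = 13.48 km/s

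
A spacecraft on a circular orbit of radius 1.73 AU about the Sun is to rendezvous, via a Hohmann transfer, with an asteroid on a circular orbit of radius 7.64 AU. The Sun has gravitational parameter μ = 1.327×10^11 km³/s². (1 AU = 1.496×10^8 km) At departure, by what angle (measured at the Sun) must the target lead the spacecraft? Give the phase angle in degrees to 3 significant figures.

φ = 93.6°

In km: r₁ = 1.73 × 1.496×10^8 = 2.58808×10^8 km; r₂ = 7.64 × 1.496×10^8 = 1.142944×10^9 km.
Transfer-ellipse semi-major axis a_t = (r₁ + r₂)/2 = (2.58808×10^8 + 1.142944×10^9)/2 = 7.00876×10^8 km.
The half-period of the transfer ellipse is t = π√(a_t³/μ) = 1.6002×10^8 s.
The target's mean motion on its circular orbit is ω₂ = √(μ/r₂³) = 9.4275×10^-9 rad/s.
Angle swept by the target during transfer: ω₂·t = 1.5086 rad = 86.44°.
Arrival is 180° from departure on the ellipse, so φ = 180° − 86.44° = 93.6°.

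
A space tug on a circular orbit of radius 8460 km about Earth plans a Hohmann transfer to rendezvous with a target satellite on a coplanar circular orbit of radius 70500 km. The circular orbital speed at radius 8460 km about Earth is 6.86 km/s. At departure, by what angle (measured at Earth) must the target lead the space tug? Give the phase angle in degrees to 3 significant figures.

φ = 105°

From the circular-orbit relation v² = μ/r at r = 8460 km: μ = v²r = (6.86)² × 8460 = 3.98124×10^5 km³/s².
Transfer-ellipse semi-major axis a_t = (r₁ + r₂)/2 = (8460 + 70500)/2 = 39480 km.
Transfer time t = π√(a_t³/μ) = 39058 s.
The target's mean motion on its circular orbit is ω₂ = √(μ/r₂³) = 3.3707×10^-5 rad/s.
Angle swept by the target during transfer: ω₂·t = 1.3165 rad = 75.43°.
Arrival is 180° from departure on the ellipse, so φ = 180° − 75.43° = 105°.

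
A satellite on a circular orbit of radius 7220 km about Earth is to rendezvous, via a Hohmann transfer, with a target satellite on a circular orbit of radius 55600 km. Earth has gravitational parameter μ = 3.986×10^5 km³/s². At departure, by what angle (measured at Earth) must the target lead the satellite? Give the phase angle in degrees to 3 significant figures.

Transfer-ellipse semi-major axis a_t = (r₁ + r₂)/2 = (7220 + 55600)/2 = 31410 km.
Transfer time t = π√(a_t³/μ) = 27700 s.
The target's mean motion on its circular orbit is ω₂ = √(μ/r₂³) = 4.816×10^-5 rad/s.
Angle swept by the target during transfer: ω₂·t = 1.334 rad = 76.43°.
Arrival is 180° from departure on the ellipse, so φ = 180° − 76.43° = 104°.

φ = 104°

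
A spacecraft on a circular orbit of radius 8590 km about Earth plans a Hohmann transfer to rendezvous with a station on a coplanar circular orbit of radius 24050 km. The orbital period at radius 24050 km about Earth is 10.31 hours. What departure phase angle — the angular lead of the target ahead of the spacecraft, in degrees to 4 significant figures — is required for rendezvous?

From Kepler's third law T² = 4π²r³/μ at r = 24050 km, T = 10.31 hours = 10.31 × 3600 s = 37116 s: μ = 4π²r³/T² = 3.98642×10^5 km³/s².
Transfer-ellipse semi-major axis a_t = (r₁ + r₂)/2 = (8590 + 24050)/2 = 16320 km.
Transfer time t = π√(a_t³/μ) = 10373.8 s.
The target's mean motion on its circular orbit is ω₂ = √(μ/r₂³) = 1.69285×10^-4 rad/s.
Angle swept by the target during transfer: ω₂·t = 1.7561 rad = 100.62°.
The spacecraft traverses 180° on the transfer ellipse, so the target must lead by 180° − 100.62° = 79.38°.

φ = 79.38°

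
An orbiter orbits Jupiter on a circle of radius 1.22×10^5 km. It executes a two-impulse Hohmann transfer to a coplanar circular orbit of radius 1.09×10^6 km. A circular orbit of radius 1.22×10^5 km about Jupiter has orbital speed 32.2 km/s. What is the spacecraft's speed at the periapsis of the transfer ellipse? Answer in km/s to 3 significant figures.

From the circular-orbit relation v² = μ/r at r = 1.22×10^5 km: μ = v²r = (32.2)² × 1.22×10^5 = 1.26494×10^8 km³/s².
Transfer-ellipse semi-major axis a_t = (r₁ + r₂)/2 = (1.220×10^5 + 1.090×10^6)/2 = 6.060×10^5 km.
The periapsis of the transfer ellipse is at r = 1.220×10^5 km.
From the vis-viva equation, v = √[μ(2/r − 1/a_t)] = 43.18 km/s.

v = 43.2 km/s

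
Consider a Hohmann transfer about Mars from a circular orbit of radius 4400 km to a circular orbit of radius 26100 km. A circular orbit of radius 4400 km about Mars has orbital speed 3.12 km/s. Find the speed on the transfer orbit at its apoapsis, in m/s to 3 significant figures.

From the circular-orbit relation v² = μ/r at r = 4400 km: μ = v²r = (3.12)² × 4400 = 42831.4 km³/s².
Transfer-ellipse semi-major axis a_t = (r₁ + r₂)/2 = (4400 + 26100)/2 = 15250 km.
At apoapsis, r = 26100 km.
From the vis-viva equation, v = √[μ(2/r − 1/a_t)] = 0.6881 km/s.

v = 688 m/s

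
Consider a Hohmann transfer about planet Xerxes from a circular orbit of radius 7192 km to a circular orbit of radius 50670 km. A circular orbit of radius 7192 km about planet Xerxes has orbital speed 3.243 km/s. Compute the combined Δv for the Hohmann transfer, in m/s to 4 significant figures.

Δv = 1661 m/s

From the circular-orbit relation v² = μ/r at r = 7192 km: μ = v²r = (3.243)² × 7192 = 75638.6 km³/s².
Semi-major axis of the transfer orbit: a_t = (7192 + 50670)/2 = 28931 km.
At r₁ the circular-orbit speed is v₁ = √(μ/r₁) = 3.2430 km/s.
On the transfer ellipse at r₁, vis-viva gives v_p = √[μ(2/r₁ − 1/a_t)] = 4.2918 km/s.
First burn Δv₁ = |v_p − v₁| = 1.0488 km/s.
At r₂, v₂ = √(μ/r₂) = 1.22179 km/s.
Transfer-orbit speed at r₂: v_a = √[μ(2/r₂ − 1/a_t)] = 0.609171 km/s.
Second burn Δv₂ = |v₂ − v_a| = 0.61262 km/s.
Total Δv = Δv₁ + Δv₂ = 1.661 km/s.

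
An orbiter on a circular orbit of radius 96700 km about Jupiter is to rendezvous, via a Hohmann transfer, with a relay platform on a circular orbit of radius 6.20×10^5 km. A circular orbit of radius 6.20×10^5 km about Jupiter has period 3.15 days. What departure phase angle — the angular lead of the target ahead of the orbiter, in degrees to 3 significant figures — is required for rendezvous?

From Kepler's third law T² = 4π²r³/μ at r = 6.20×10^5 km, T = 3.15 days = 3.15 × 86400 s = 2.7216×10^5 s: μ = 4π²r³/T² = 1.27024×10^8 km³/s².
Semi-major axis of the transfer orbit: a_t = (96700 + 6.200×10^5)/2 = 3.5835×10^5 km.
The half-period of the transfer ellipse is t = π√(a_t³/μ) = 59795.4 s.
Target angular speed ω₂ = √(μ/r₂³) = 2.30864×10^-5 rad/s.
Angle swept by the target during transfer: ω₂·t = 1.38046 rad = 79.09°.
The orbiter traverses 180° on the transfer ellipse, so the target must lead by 180° − 79.09° = 101°.

φ = 101°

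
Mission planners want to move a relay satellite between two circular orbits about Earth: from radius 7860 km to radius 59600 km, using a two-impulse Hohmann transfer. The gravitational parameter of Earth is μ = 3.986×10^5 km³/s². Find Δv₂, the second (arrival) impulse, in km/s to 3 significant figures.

Δv₂ = 1.34 km/s

Semi-major axis of the transfer orbit: a_t = (7860 + 59600)/2 = 33730 km.
Circular speed at r = 59600 km: v_c = √(μ/r) = 2.586 km/s.
Vis-viva on the transfer ellipse at r = 59600 km gives v_t = √[μ(2/r − 1/a_t)] = 1.248 km/s.
Δv₂ = |v_t − v_c| = |1.248 − 2.586| = 1.338 km/s.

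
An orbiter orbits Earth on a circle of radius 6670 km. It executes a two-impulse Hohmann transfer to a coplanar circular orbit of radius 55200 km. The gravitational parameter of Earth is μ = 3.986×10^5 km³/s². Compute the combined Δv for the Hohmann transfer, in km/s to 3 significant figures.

Δv = 4.04 km/s

Transfer-ellipse semi-major axis a_t = (r₁ + r₂)/2 = (6670 + 55200)/2 = 30935 km.
Circular speed at r₁: v₁ = √(μ/r₁) = √(3.986×10^5/6670) = 7.73047 km/s.
Transfer-orbit speed at r₁ (vis-viva): v_p = √[μ(2/r₁ − 1/a_t)] = 10.3264 km/s.
First burn Δv₁ = |v_p − v₁| = 2.596 km/s.
Circular speed at r₂: v₂ = √(μ/r₂) = 2.687 km/s.
Transfer-orbit speed at r₂: v_a = √[μ(2/r₂ − 1/a_t)] = 1.248 km/s.
Second burn Δv₂ = |v₂ − v_a| = 1.439 km/s.
Δv = Δv₁ + Δv₂ = 2.596 + 1.439 = 4.035 km/s.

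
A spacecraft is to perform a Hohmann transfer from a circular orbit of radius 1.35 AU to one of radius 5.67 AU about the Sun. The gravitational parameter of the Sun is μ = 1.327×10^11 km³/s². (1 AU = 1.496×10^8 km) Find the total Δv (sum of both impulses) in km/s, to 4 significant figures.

Δv = 11.70 km/s

In km: r₁ = 1.35 × 1.496×10^8 = 2.0196×10^8 km; r₂ = 5.67 × 1.496×10^8 = 8.48232×10^8 km.
Transfer-ellipse semi-major axis a_t = (r₁ + r₂)/2 = (2.0196×10^8 + 8.48232×10^8)/2 = 5.25096×10^8 km.
Circular speed at r₁: v₁ = √(μ/r₁) = √(1.327×10^11/2.0196×10^8) = 25.633 km/s.
On the transfer ellipse at r₁, vis-viva equation gives v_p = √[μ(2/r₁ − 1/a_t)] = 32.579 km/s.
First burn Δv₁ = |v_p − v₁| = 6.946 km/s.
Circular speed at r₂: v₂ = √(μ/r₂) = 12.508 km/s.
Transfer-orbit speed at r₂: v_a = √[μ(2/r₂ − 1/a_t)] = 7.7570 km/s.
Second burn Δv₂ = |v₂ − v_a| = 4.751 km/s.
Total Δv = Δv₁ + Δv₂ = 11.70 km/s.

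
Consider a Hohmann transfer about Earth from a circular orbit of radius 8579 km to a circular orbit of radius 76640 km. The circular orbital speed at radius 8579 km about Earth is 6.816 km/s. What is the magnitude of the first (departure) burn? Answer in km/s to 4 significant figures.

From the circular-orbit relation v² = μ/r at r = 8579 km: μ = v²r = (6.816)² × 8579 = 3.98562×10^5 km³/s².
The Hohmann ellipse has a_t = (r₁ + r₂)/2 = 42609.5 km.
Circular speed at r = 8579 km: v_c = √(μ/r) = 6.816 km/s.
Vis-viva on the transfer ellipse at r = 8579 km gives v_t = √[μ(2/r − 1/a_t)] = 9.141 km/s.
Δv₁ = |v_t − v_c| = |9.141 − 6.816| = 2.325 km/s.

Δv₁ = 2.325 km/s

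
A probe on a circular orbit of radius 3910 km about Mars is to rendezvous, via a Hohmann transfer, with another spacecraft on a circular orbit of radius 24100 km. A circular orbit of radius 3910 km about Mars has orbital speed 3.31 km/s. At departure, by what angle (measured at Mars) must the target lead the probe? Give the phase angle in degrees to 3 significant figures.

φ = 100°

From the circular-orbit relation v² = μ/r at r = 3910 km: μ = v²r = (3.31)² × 3910 = 42838.4 km³/s².
Semi-major axis of the transfer orbit: a_t = (3910 + 24100)/2 = 14005 km.
The half-period of the transfer ellipse is t = π√(a_t³/μ) = 25157 s.
Target angular speed ω₂ = √(μ/r₂³) = 5.5321×10^-5 rad/s.
Angle swept by the target during transfer: ω₂·t = 1.3917 rad = 79.74°.
Arrival is 180° from departure on the ellipse, so φ = 180° − 79.74° = 100°.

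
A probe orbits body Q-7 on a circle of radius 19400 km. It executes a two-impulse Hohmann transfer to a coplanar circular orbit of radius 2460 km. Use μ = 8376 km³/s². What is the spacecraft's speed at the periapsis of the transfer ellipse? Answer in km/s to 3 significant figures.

v = 2.46 km/s

Transfer-ellipse semi-major axis a_t = (r₁ + r₂)/2 = (19400 + 2460)/2 = 10930 km.
At periapsis, r = 2460 km.
From the vis-viva equation, v = √[μ(2/r − 1/a_t)] = 2.458 km/s.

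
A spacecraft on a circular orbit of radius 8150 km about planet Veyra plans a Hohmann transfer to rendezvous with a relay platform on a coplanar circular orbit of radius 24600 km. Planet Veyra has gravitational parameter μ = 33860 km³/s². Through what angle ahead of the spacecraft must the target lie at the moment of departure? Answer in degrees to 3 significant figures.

Semi-major axis of the transfer orbit: a_t = (8150 + 24600)/2 = 16375 km.
Transfer time t = π√(a_t³/μ) = 35774.9 s.
The target's mean motion on its circular orbit is ω₂ = √(μ/r₂³) = 4.76915×10^-5 rad/s.
Angle swept by the target during transfer: ω₂·t = 1.7062 rad = 97.76°.
The spacecraft traverses 180° on the transfer ellipse, so the target must lead by 180° − 97.76° = 82.2°.

φ = 82.2°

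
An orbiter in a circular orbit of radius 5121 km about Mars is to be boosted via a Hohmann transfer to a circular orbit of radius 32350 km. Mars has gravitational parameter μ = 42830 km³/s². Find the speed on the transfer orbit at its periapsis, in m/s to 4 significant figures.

Semi-major axis of the transfer orbit: a_t = (5121 + 32350)/2 = 18735.5 km.
The periapsis of the transfer ellipse is at r = 5121 km.
From the vis-viva equation, v = √[μ(2/r − 1/a_t)] = 3.800 km/s.

v = 3800 m/s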